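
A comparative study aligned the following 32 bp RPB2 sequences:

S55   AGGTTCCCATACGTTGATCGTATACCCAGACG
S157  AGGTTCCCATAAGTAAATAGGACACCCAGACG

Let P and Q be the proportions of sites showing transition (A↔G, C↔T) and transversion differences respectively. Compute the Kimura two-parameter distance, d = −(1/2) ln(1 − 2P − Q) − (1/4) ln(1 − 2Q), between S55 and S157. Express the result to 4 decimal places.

Mismatches occur at site 12 (C/A, transversion), site 15 (T/A, transversion), site 16 (G/A, transition), site 19 (C/A, transversion), site 21 (T/G, transversion), site 23 (T/C, transition).
Of the 6 differences, 2 transitions and 4 transversions over 32 sites: P = 2/32 = 0.062500, Q = 4/32 = 0.125000.
d = −0.5·ln(0.750000) − 0.25·ln(0.750000) = −0.5·(-0.287682) − 0.25·(-0.287682) = 0.2158.

0.2158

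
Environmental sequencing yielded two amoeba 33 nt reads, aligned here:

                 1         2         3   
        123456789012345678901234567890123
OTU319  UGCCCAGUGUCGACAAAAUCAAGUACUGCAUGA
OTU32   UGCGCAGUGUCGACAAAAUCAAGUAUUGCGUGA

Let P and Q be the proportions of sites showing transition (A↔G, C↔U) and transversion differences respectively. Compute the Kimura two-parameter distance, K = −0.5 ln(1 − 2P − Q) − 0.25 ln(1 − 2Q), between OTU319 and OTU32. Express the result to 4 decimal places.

0.0978

Mismatches occur at site 4 (C/G, transversion), site 26 (C/U, transition), site 30 (A/G, transition).
Of the 3 differences, 2 transitions and 1 transversion over 33 sites: P = 2/33 = 0.060606, Q = 1/33 = 0.030303.
d = −0.5·ln(0.848485) − 0.25·ln(0.939394) = −0.5·(-0.164303) − 0.25·(-0.062520) = 0.0978.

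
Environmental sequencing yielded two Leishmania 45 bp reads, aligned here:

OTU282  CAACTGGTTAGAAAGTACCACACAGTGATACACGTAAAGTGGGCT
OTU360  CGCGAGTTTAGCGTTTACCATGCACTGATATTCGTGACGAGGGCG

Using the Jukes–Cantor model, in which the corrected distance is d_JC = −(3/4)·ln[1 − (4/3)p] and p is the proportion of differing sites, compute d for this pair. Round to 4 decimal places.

Mismatches occur at site 2 (A↔G), site 3 (A↔C), site 4 (C↔G), site 5 (T↔A), site 7 (G↔T), site 12 (A↔C), site 13 (A↔G), site 14 (A↔T), site 15 (G↔T), site 21 (C↔T), site 22 (A↔G), site 25 (G↔C), site 31 (C↔T), site 32 (A↔T), site 36 (A↔G), site 38 (A↔C), site 40 (T↔A), site 45 (T↔G).
p = 18/45 = 0.400000.
d = −0.75 · ln(1 − (4/3)·0.400000) = −0.75 · ln(0.466667) = −0.75 · (-0.762139) = 0.5716.

0.5716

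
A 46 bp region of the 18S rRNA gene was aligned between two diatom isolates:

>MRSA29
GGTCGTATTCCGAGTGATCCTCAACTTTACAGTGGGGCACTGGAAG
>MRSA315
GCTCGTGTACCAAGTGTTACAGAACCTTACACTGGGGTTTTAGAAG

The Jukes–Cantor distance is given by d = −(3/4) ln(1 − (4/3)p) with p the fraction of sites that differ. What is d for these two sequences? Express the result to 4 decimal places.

0.3904

The sequences differ at positions 2 (G/C), 7 (A/G), 9 (T/A), 12 (G/A), 17 (A/T), 19 (C/A), 21 (T/A), 22 (C/G), 26 (T/C), 32 (G/C), 38 (C/T), 39 (A/T), 40 (C/T), 42 (G/A).
p = 14/46 = 0.304348.
d = −0.75 · ln(1 − (4/3)·0.304348) = −0.75 · ln(0.594203) = −0.75 · (-0.520534) = 0.3904.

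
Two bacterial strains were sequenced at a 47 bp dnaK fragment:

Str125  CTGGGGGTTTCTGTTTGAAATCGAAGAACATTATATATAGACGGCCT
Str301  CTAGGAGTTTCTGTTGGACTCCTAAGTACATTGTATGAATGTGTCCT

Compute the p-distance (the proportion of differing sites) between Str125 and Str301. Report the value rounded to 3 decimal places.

0.319

Mismatches occur at site 3 (G/A), site 6 (G/A), site 16 (T/G), site 19 (A/C), site 20 (A/T), site 21 (T/C), site 23 (G/T), site 27 (A/T), site 33 (A/G), site 37 (A/G), site 38 (T/A), site 40 (G/T), site 41 (A/G), site 42 (C/T), site 44 (G/T).
There are 15 differences over 47 sites, so p = 15/47 = 0.319.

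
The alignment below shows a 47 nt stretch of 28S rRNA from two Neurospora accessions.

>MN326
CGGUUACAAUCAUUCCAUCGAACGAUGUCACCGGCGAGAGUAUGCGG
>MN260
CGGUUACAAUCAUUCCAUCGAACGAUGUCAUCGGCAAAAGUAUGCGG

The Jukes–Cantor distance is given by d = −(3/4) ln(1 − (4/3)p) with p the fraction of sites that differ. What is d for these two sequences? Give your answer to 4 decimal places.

0.0667

Mismatches occur at site 31 (C↔U), site 36 (G↔A), site 38 (G↔A).
p = 3/47 = 0.063830.
d = −0.75 · ln(1 − (4/3)·0.063830) = −0.75 · ln(0.914893) = −0.75 · (-0.088948) = 0.0667.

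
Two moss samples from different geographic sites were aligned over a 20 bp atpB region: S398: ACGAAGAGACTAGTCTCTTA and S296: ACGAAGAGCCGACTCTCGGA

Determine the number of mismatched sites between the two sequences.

5

The sequences differ at positions 9 (A/C), 11 (T/G), 13 (G/C), 18 (T/G), 19 (T/G).
That gives 5 mismatches out of 20 aligned sites, so the Hamming distance is 5.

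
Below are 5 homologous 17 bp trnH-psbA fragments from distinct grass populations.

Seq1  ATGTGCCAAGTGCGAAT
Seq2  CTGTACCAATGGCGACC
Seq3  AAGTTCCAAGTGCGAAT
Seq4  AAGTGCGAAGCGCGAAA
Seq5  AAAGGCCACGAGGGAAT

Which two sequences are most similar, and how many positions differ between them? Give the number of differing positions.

Pairwise Hamming distances:
  Seq1 vs Seq2: 6
  Seq1 vs Seq3: 2
  Seq1 vs Seq4: 4
  Seq1 vs Seq5: 6
  Seq2 vs Seq3: 7
  Seq2 vs Seq4: 8
  Seq2 vs Seq5: 11
  Seq3 vs Seq4: 4
  Seq3 vs Seq5: 6
  Seq4 vs Seq5: 7
The smallest is 2, between Seq1 and Seq3.

2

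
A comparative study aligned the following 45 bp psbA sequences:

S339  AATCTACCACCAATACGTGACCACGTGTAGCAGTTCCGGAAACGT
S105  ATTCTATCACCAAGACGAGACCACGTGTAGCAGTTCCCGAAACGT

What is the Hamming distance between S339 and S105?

The sequences differ at positions 2 (A/T), 7 (C/T), 14 (T/G), 18 (T/A), 38 (G/C).
That gives 5 mismatches out of 45 aligned sites, so the Hamming distance is 5.

5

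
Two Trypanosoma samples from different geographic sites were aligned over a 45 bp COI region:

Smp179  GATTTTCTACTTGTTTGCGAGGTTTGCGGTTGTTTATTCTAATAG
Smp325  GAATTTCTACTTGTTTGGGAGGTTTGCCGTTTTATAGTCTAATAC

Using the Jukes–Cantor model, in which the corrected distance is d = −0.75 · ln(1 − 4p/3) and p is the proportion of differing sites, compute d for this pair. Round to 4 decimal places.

0.1743

The sequences differ at positions 3 (T/A), 18 (C/G), 28 (G/C), 32 (G/T), 34 (T/A), 37 (T/G), 45 (G/C).
p = 7/45 = 0.155556.
d = −0.75 · ln(1 − (4/3)·0.155556) = −0.75 · ln(0.792592) = −0.75 · (-0.232447) = 0.1743.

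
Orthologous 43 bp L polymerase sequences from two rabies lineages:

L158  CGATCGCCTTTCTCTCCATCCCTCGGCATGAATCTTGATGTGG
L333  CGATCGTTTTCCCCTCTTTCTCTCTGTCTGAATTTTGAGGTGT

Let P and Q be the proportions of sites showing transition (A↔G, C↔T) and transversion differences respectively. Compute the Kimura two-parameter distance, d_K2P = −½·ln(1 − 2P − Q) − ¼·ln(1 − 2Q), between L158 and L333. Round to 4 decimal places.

The sequences differ at positions 7 (C/T, transition), 8 (C/T, transition), 11 (T/C, transition), 13 (T/C, transition), 17 (C/T, transition), 18 (A/T, transversion), 21 (C/T, transition), 25 (G/T, transversion), 27 (C/T, transition), 28 (A/C, transversion), 34 (C/T, transition), 39 (T/G, transversion), 43 (G/T, transversion).
Of the 13 differences, 8 transitions and 5 transversions over 43 sites: P = 8/43 = 0.186047, Q = 5/43 = 0.116279.
d = −0.5·ln(0.511627) − 0.25·ln(0.767442) = −0.5·(-0.670159) − 0.25·(-0.264692) = 0.4013.

0.4013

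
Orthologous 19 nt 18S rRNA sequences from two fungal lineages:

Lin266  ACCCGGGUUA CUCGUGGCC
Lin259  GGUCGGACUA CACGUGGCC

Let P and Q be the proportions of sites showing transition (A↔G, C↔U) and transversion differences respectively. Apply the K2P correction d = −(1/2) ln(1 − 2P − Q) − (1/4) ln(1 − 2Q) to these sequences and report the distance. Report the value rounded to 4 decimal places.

Mismatches occur at site 1 (A/G, transition), site 2 (C/G, transversion), site 3 (C/U, transition), site 7 (G/A, transition), site 8 (U/C, transition), site 12 (U/A, transversion).
Of the 6 differences, 4 transitions and 2 transversions over 19 sites: P = 4/19 = 0.210526, Q = 2/19 = 0.105263.
d = −0.5·ln(0.473685) − 0.25·ln(0.789474) = −0.5·(-0.747213) − 0.25·(-0.236388) = 0.4327.

0.4327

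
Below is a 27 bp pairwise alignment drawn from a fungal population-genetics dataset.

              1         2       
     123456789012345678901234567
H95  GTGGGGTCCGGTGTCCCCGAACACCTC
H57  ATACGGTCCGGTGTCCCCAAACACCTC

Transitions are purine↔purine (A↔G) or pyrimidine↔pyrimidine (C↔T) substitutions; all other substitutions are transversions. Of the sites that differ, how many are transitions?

Differing sites — 1:G/A (Ti); 3:G/A (Ti); 4:G/C (Tv); 19:G/A (Ti).
Of the 4 differences, 3 transitions and 1 transversion, so the answer is 3.

3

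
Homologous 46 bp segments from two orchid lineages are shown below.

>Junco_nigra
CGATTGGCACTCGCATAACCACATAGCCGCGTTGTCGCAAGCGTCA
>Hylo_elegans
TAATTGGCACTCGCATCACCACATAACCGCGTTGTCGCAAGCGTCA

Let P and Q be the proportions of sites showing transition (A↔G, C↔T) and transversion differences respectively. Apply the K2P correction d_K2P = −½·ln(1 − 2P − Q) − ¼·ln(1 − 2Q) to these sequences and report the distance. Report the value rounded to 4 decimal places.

Mismatches occur at site 1 (C↔T, transition), site 2 (G↔A, transition), site 17 (A↔C, transversion), site 26 (G↔A, transition).
Of the 4 differences, 3 transitions and 1 transversion over 46 sites: P = 3/46 = 0.065217, Q = 1/46 = 0.021739.
d = −0.5·ln(0.847827) − 0.25·ln(0.956522) = −0.5·(-0.165079) − 0.25·(-0.044451) = 0.0937.

0.0937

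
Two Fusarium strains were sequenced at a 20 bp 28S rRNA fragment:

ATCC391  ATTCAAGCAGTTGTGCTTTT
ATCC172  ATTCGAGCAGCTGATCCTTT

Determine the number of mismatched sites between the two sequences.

The sequences differ at positions 5 (A/G), 11 (T/C), 14 (T/A), 15 (G/T), 17 (T/C).
That gives 5 mismatches out of 20 aligned sites, so the Hamming distance is 5.

5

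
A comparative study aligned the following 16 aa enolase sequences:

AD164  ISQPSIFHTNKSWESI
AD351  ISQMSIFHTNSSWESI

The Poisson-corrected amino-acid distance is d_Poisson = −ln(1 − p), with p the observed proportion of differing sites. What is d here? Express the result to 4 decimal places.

0.1335

Differing sites — 4:P/M; 11:K/S.
p = 2/16 = 0.125000.
d = −ln(1 − 0.125000) = −ln(0.875000) = 0.1335.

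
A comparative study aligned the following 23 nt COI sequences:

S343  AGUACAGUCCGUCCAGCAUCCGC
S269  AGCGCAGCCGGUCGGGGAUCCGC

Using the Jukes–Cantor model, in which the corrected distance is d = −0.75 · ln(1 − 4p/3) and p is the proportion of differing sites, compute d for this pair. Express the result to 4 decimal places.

0.3904

Mismatches occur at site 3 (U/C), site 4 (A/G), site 8 (U/C), site 10 (C/G), site 14 (C/G), site 15 (A/G), site 17 (C/G).
p = 7/23 = 0.304348.
d = −0.75 · ln(1 − (4/3)·0.304348) = −0.75 · ln(0.594203) = −0.75 · (-0.520534) = 0.3904.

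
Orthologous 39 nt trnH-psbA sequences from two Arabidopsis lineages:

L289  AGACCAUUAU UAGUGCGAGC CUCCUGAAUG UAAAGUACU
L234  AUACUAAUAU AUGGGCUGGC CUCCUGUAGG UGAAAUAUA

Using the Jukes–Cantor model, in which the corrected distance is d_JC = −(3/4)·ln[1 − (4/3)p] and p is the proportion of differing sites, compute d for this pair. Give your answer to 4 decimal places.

0.4885

Differing sites — 2:G/U; 5:C/U; 7:U/A; 11:U/A; 12:A/U; 14:U/G; 17:G/U; 18:A/G; 27:A/U; 29:U/G; 32:A/G; 35:G/A; 38:C/U; 39:U/A.
p = 14/39 = 0.358974.
d = −0.75 · ln(1 − (4/3)·0.358974) = −0.75 · ln(0.521368) = −0.75 · (-0.651299) = 0.4885.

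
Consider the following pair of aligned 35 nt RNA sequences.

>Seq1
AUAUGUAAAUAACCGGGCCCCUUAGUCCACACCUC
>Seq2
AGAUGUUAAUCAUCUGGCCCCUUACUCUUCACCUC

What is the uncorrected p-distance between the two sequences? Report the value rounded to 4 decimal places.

0.2286

Mismatches occur at site 2 (U/G), site 7 (A/U), site 11 (A/C), site 13 (C/U), site 15 (G/U), site 25 (G/C), site 28 (C/U), site 29 (A/U).
There are 8 differences over 35 sites, so p = 8/35 = 0.2286.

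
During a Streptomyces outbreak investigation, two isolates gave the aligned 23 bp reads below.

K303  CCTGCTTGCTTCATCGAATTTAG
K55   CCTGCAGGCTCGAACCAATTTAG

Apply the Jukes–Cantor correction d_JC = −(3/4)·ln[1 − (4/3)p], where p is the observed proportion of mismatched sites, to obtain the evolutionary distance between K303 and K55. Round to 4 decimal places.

0.3206

Mismatches occur at site 6 (T/A), site 7 (T/G), site 11 (T/C), site 12 (C/G), site 14 (T/A), site 16 (G/C).
p = 6/23 = 0.260870.
d = −0.75 · ln(1 − (4/3)·0.260870) = −0.75 · ln(0.652173) = −0.75 · (-0.427445) = 0.3206.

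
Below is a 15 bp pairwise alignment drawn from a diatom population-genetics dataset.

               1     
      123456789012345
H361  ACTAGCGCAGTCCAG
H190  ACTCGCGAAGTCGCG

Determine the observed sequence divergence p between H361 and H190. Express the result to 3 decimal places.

Differing sites — 4:A/C; 8:C/A; 13:C/G; 14:A/C.
There are 4 differences over 15 sites, so p = 4/15 = 0.267.

0.267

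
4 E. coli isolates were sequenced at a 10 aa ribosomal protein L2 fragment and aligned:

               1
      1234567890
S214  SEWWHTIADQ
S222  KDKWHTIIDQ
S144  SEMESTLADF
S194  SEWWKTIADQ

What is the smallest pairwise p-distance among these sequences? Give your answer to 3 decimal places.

Pairwise Hamming distances:
  S214 vs S222: 4
  S214 vs S144: 5
  S214 vs S194: 1
  S222 vs S144: 8
  S222 vs S194: 5
  S144 vs S194: 5
The smallest is 1 mismatch, between S214 and S194; p = 1/10 = 0.100.

0.100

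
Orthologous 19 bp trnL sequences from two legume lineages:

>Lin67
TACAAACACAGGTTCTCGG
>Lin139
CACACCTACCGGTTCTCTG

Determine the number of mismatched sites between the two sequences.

Mismatches occur at site 1 (T/C), site 5 (A/C), site 6 (A/C), site 7 (C/T), site 10 (A/C), site 18 (G/T).
That gives 6 mismatches out of 19 aligned sites, so the Hamming distance is 6.

6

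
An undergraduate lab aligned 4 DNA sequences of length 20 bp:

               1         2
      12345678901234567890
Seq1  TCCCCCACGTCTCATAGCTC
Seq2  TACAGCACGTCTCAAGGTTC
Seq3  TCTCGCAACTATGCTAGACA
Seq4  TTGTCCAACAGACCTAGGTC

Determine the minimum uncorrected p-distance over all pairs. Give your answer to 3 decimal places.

0.300

Pairwise Hamming distances:
  Seq1 vs Seq2: 6
  Seq1 vs Seq3: 10
  Seq1 vs Seq4: 10
  Seq2 vs Seq3: 13
  Seq2 vs Seq4: 13
  Seq3 vs Seq4: 11
The smallest is 6 mismatches, between Seq1 and Seq2; p = 6/20 = 0.300.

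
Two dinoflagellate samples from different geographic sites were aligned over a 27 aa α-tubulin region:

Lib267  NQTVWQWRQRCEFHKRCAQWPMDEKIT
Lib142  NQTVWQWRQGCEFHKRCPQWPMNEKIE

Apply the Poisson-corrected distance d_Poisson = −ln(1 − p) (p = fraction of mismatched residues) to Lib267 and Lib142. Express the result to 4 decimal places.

Mismatches occur at site 10 (R→G), site 18 (A→P), site 23 (D→N), site 27 (T→E).
p = 4/27 = 0.148148.
d = −ln(1 − 0.148148) = −ln(0.851852) = 0.1603.

0.1603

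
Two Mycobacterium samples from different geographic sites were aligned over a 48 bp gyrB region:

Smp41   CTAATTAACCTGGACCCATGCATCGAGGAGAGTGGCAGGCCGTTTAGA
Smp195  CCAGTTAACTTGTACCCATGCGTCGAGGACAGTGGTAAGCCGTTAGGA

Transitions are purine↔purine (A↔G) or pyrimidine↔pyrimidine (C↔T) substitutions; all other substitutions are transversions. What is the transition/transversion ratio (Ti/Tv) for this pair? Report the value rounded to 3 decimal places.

The sequences differ at positions 2 (T/C, transition), 4 (A/G, transition), 10 (C/T, transition), 13 (G/T, transversion), 22 (A/G, transition), 30 (G/C, transversion), 36 (C/T, transition), 38 (G/A, transition), 45 (T/A, transversion), 46 (A/G, transition).
Of the 10 differences, 7 transitions and 3 transversions, so Ti/Tv = 7/3 = 2.333.

2.333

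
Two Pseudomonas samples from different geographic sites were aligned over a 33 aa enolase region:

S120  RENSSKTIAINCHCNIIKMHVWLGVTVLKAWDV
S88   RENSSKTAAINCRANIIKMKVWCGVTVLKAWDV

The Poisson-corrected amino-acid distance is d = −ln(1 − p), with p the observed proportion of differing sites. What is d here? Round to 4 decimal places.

0.1643

Differing sites — 8:I/A; 13:H/R; 14:C/A; 20:H/K; 23:L/C.
p = 5/33 = 0.151515.
d = −ln(1 − 0.151515) = −ln(0.848485) = 0.1643.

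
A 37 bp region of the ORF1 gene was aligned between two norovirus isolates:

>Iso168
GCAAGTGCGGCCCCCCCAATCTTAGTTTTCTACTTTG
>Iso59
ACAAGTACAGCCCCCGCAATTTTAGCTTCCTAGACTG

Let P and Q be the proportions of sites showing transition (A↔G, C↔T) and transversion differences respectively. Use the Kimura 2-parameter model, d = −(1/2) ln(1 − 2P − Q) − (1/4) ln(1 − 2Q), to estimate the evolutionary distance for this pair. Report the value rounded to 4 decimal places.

The sequences differ at positions 1 (G/A, transition), 7 (G/A, transition), 9 (G/A, transition), 16 (C/G, transversion), 21 (C/T, transition), 26 (T/C, transition), 29 (T/C, transition), 33 (C/G, transversion), 34 (T/A, transversion), 35 (T/C, transition).
Of the 10 differences, 7 transitions and 3 transversions over 37 sites: P = 7/37 = 0.189189, Q = 3/37 = 0.081081.
d = −0.5·ln(0.540541) − 0.25·ln(0.837838) = −0.5·(-0.615185) − 0.25·(-0.176931) = 0.3518.

0.3518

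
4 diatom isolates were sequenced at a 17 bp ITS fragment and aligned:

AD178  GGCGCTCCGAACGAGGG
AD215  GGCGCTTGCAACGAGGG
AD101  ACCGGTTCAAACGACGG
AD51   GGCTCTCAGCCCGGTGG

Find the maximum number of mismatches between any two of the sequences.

11

Pairwise Hamming distances:
  AD178 vs AD215: 3
  AD178 vs AD101: 6
  AD178 vs AD51: 6
  AD215 vs AD101: 6
  AD215 vs AD51: 8
  AD101 vs AD51: 11
The largest is 11, between AD101 and AD51.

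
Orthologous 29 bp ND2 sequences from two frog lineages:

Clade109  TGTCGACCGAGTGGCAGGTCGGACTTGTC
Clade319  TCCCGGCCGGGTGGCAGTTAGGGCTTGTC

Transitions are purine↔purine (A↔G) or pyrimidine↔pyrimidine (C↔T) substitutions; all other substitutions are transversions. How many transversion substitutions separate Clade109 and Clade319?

Differing sites — 2:G/C (Tv); 3:T/C (Ti); 6:A/G (Ti); 10:A/G (Ti); 18:G/T (Tv); 20:C/A (Tv); 23:A/G (Ti).
Of the 7 differences, 4 transitions and 3 transversions, so the answer is 3.

3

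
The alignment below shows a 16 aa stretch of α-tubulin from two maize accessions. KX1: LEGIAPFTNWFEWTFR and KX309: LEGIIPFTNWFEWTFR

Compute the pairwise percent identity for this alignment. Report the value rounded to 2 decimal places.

A single mismatch occurs at site 5 (A↔I).
15 of the 16 sites match, so the percent identity is 15/16 × 100 = 93.75%.

93.75%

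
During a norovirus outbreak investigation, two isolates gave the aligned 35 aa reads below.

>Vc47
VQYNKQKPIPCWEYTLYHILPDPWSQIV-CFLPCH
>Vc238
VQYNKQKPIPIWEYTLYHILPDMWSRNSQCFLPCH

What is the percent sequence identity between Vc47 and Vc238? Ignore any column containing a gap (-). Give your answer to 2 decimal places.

Excluding the 1 gap column leaves 34 comparable sites.
The sequences differ at positions 11 (C/I), 23 (P/M), 26 (Q/R), 27 (I/N), 28 (V/S).
29 of the 34 comparable sites match, so the percent identity is 29/34 × 100 = 85.29%.

85.29%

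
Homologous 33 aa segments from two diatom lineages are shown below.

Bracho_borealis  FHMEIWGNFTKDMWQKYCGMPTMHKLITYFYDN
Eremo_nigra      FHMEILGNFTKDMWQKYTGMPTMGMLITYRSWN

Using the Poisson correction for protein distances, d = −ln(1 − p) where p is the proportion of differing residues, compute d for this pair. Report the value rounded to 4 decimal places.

0.2384

Mismatches occur at site 6 (W/L), site 18 (C/T), site 24 (H/G), site 25 (K/M), site 30 (F/R), site 31 (Y/S), site 32 (D/W).
p = 7/33 = 0.212121.
d = −ln(1 − 0.212121) = −ln(0.787879) = 0.2384.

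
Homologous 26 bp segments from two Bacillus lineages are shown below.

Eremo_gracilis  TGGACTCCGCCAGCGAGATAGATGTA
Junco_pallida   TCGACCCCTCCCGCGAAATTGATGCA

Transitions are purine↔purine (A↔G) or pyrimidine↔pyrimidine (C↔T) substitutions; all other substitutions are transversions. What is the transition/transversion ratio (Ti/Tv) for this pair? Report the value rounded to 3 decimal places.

Mismatches occur at site 2 (G/C, transversion), site 6 (T/C, transition), site 9 (G/T, transversion), site 12 (A/C, transversion), site 17 (G/A, transition), site 20 (A/T, transversion), site 25 (T/C, transition).
Of the 7 differences, 3 transitions and 4 transversions, so Ti/Tv = 3/4 = 0.750.

0.750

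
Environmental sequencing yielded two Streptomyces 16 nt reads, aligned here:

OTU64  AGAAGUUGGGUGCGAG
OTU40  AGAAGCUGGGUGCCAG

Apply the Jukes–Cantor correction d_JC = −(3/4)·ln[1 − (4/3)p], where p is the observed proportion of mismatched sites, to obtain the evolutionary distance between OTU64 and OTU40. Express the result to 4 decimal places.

0.1367

Differing sites — 6:U/C; 14:G/C.
p = 2/16 = 0.125000.
d = −0.75 · ln(1 − (4/3)·0.125000) = −0.75 · ln(0.833333) = −0.75 · (-0.182322) = 0.1367.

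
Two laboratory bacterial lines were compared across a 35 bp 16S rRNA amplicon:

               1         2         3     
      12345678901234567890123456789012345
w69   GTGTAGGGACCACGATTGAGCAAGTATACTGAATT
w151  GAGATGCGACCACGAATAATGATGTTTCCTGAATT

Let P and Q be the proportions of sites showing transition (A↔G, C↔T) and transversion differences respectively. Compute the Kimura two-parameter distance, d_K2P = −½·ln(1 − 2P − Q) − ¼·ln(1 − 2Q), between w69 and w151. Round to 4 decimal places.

The sequences differ at positions 2 (T/A, transversion), 4 (T/A, transversion), 5 (A/T, transversion), 7 (G/C, transversion), 16 (T/A, transversion), 18 (G/A, transition), 20 (G/T, transversion), 21 (C/G, transversion), 23 (A/T, transversion), 26 (A/T, transversion), 28 (A/C, transversion).
Of the 11 differences, 1 transition and 10 transversions over 35 sites: P = 1/35 = 0.028571, Q = 10/35 = 0.285714.
d = −0.5·ln(0.657144) − 0.25·ln(0.428572) = −0.5·(-0.419852) − 0.25·(-0.847297) = 0.4218.

0.4218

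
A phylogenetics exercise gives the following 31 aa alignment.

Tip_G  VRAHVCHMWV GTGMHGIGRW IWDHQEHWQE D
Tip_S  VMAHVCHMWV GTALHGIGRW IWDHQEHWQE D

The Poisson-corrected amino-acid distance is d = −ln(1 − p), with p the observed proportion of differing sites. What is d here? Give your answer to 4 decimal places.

Differing sites — 2:R/M; 13:G/A; 14:M/L.
p = 3/31 = 0.096774.
d = −ln(1 − 0.096774) = −ln(0.903226) = 0.1018.

0.1018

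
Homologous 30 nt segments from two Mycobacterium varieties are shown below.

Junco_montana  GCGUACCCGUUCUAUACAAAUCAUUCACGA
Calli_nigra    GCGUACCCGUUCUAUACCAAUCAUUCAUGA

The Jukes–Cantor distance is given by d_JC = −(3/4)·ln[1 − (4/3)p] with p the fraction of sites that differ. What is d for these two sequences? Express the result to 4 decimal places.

Differing sites — 18:A/C; 28:C/U.
p = 2/30 = 0.066667.
d = −0.75 · ln(1 − (4/3)·0.066667) = −0.75 · ln(0.911111) = −0.75 · (-0.093091) = 0.0698.

0.0698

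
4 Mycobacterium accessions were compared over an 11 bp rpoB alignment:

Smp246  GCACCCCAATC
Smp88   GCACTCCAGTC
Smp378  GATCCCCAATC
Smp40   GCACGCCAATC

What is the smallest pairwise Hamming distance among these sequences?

1

Pairwise Hamming distances:
  Smp246 vs Smp88: 2
  Smp246 vs Smp378: 2
  Smp246 vs Smp40: 1
  Smp88 vs Smp378: 4
  Smp88 vs Smp40: 2
  Smp378 vs Smp40: 3
The smallest is 1, between Smp246 and Smp40.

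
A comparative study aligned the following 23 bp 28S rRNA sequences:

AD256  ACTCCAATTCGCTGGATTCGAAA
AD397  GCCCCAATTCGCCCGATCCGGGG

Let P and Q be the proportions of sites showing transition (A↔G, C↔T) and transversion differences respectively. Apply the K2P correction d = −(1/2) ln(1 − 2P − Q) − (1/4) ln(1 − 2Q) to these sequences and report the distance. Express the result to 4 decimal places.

The sequences differ at positions 1 (A/G, transition), 3 (T/C, transition), 13 (T/C, transition), 14 (G/C, transversion), 18 (T/C, transition), 21 (A/G, transition), 22 (A/G, transition), 23 (A/G, transition).
Of the 8 differences, 7 transitions and 1 transversion over 23 sites: P = 7/23 = 0.304348, Q = 1/23 = 0.043478.
d = −0.5·ln(0.347826) − 0.25·ln(0.913044) = −0.5·(-1.056053) − 0.25·(-0.090971) = 0.5508.

0.5508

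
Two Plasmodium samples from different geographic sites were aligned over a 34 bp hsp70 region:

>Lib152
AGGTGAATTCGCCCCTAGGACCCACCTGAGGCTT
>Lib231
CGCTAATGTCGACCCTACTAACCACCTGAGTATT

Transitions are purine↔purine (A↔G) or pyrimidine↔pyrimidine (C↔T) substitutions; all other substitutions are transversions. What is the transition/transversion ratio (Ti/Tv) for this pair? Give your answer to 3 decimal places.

0.100

Mismatches occur at site 1 (A→C, transversion), site 3 (G→C, transversion), site 5 (G→A, transition), site 7 (A→T, transversion), site 8 (T→G, transversion), site 12 (C→A, transversion), site 18 (G→C, transversion), site 19 (G→T, transversion), site 21 (C→A, transversion), site 31 (G→T, transversion), site 32 (C→A, transversion).
Of the 11 differences, 1 transition and 10 transversions, so Ti/Tv = 1/10 = 0.100.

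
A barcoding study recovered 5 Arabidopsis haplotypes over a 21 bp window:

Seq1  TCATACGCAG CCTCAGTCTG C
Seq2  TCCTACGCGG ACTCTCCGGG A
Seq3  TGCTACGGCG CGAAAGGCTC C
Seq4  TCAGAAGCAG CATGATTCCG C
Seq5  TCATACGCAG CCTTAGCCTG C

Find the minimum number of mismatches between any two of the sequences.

2

Pairwise Hamming distances:
  Seq1 vs Seq2: 9
  Seq1 vs Seq3: 9
  Seq1 vs Seq4: 6
  Seq1 vs Seq5: 2
  Seq2 vs Seq3: 14
  Seq2 vs Seq4: 13
  Seq2 vs Seq5: 9
  Seq3 vs Seq4: 13
  Seq3 vs Seq5: 9
  Seq4 vs Seq5: 7
The smallest is 2, between Seq1 and Seq5.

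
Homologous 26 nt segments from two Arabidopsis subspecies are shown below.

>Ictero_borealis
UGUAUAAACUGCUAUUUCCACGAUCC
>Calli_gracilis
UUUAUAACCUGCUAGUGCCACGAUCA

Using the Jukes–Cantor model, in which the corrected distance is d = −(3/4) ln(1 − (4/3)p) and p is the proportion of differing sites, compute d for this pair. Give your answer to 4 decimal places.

0.2222

The sequences differ at positions 2 (G/U), 8 (A/C), 15 (U/G), 17 (U/G), 26 (C/A).
p = 5/26 = 0.192308.
d = −0.75 · ln(1 − (4/3)·0.192308) = −0.75 · ln(0.743589) = −0.75 · (-0.296267) = 0.2222.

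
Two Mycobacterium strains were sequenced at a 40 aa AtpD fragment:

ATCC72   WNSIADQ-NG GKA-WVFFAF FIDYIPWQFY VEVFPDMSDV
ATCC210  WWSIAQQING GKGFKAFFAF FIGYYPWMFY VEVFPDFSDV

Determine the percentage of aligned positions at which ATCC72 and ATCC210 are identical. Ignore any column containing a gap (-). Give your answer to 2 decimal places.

76.32%

Excluding the 2 gap columns leaves 38 comparable sites.
Mismatches occur at site 2 (N/W), site 6 (D/Q), site 13 (A/G), site 15 (W/K), site 16 (V/A), site 23 (D/G), site 25 (I/Y), site 28 (Q/M), site 37 (M/F).
29 of the 38 comparable sites match, so the percent identity is 29/38 × 100 = 76.32%.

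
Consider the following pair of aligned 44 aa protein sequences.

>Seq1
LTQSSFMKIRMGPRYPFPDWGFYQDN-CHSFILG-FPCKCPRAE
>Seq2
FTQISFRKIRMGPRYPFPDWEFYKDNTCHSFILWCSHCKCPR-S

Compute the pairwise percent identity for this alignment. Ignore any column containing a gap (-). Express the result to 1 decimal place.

78.0%

Excluding the 3 gap columns leaves 41 comparable sites.
Differing sites — 1:L/F; 4:S/I; 7:M/R; 21:G/E; 24:Q/K; 34:G/W; 36:F/S; 37:P/H; 44:E/S.
32 of the 41 comparable sites match, so the percent identity is 32/41 × 100 = 78.0%.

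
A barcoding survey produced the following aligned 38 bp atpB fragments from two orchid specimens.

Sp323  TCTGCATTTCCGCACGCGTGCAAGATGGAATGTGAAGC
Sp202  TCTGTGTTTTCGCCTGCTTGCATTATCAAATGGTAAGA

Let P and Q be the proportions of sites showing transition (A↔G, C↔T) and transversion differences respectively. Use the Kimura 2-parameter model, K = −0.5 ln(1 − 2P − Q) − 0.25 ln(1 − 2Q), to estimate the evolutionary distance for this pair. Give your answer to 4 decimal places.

The sequences differ at positions 5 (C/T, transition), 6 (A/G, transition), 10 (C/T, transition), 14 (A/C, transversion), 15 (C/T, transition), 18 (G/T, transversion), 23 (A/T, transversion), 24 (G/T, transversion), 27 (G/C, transversion), 28 (G/A, transition), 33 (T/G, transversion), 34 (G/T, transversion), 38 (C/A, transversion).
Of the 13 differences, 5 transitions and 8 transversions over 38 sites: P = 5/38 = 0.131579, Q = 8/38 = 0.210526.
d = −0.5·ln(0.526316) − 0.25·ln(0.578948) = −0.5·(-0.641853) − 0.25·(-0.546543) = 0.4576.

0.4576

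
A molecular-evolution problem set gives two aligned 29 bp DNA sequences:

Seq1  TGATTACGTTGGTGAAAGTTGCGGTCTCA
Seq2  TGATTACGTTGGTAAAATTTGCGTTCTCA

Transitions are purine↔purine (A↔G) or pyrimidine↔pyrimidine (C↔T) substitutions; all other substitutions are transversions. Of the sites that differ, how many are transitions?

1

The sequences differ at positions 14 (G/A, transition), 18 (G/T, transversion), 24 (G/T, transversion).
Of the 3 differences, 1 transition and 2 transversions, so the answer is 1.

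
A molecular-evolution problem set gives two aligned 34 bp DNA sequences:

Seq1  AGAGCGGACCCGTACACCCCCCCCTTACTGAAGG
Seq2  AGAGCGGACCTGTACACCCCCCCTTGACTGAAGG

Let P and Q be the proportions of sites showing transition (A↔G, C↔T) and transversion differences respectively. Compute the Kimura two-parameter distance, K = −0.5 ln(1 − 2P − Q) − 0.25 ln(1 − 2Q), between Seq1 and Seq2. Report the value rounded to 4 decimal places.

Mismatches occur at site 11 (C→T, transition), site 24 (C→T, transition), site 26 (T→G, transversion).
Of the 3 differences, 2 transitions and 1 transversion over 34 sites: P = 2/34 = 0.058824, Q = 1/34 = 0.029412.
d = −0.5·ln(0.852940) − 0.25·ln(0.941176) = −0.5·(-0.159066) − 0.25·(-0.060625) = 0.0947.

0.0947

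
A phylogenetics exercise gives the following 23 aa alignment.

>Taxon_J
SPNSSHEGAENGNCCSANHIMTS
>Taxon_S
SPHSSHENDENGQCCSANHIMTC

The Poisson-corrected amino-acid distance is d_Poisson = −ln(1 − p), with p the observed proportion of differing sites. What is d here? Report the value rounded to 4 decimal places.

0.2451

Mismatches occur at site 3 (N↔H), site 8 (G↔N), site 9 (A↔D), site 13 (N↔Q), site 23 (S↔C).
p = 5/23 = 0.217391.
d = −ln(1 − 0.217391) = −ln(0.782609) = 0.2451.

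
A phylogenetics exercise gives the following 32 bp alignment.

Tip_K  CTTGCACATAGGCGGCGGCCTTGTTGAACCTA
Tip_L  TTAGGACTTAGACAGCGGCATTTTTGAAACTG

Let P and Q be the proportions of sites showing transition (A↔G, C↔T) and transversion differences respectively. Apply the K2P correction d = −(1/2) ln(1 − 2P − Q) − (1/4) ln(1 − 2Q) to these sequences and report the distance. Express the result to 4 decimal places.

0.4052

Differing sites — 1:C/T (Ti); 3:T/A (Tv); 5:C/G (Tv); 8:A/T (Tv); 12:G/A (Ti); 14:G/A (Ti); 20:C/A (Tv); 23:G/T (Tv); 29:C/A (Tv); 32:A/G (Ti).
Of the 10 differences, 4 transitions and 6 transversions over 32 sites: P = 4/32 = 0.125000, Q = 6/32 = 0.187500.
d = −0.5·ln(0.562500) − 0.25·ln(0.625000) = −0.5·(-0.575364) − 0.25·(-0.470004) = 0.4052.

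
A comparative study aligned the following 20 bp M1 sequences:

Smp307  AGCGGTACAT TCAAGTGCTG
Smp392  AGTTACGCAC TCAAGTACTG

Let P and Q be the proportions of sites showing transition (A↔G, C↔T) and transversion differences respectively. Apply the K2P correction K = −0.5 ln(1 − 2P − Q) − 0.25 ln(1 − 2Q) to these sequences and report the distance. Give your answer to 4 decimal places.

0.5513

Mismatches occur at site 3 (C↔T, transition), site 4 (G↔T, transversion), site 5 (G↔A, transition), site 6 (T↔C, transition), site 7 (A↔G, transition), site 10 (T↔C, transition), site 17 (G↔A, transition).
Of the 7 differences, 6 transitions and 1 transversion over 20 sites: P = 6/20 = 0.300000, Q = 1/20 = 0.050000.
d = −0.5·ln(0.350000) − 0.25·ln(0.900000) = −0.5·(-1.049822) − 0.25·(-0.105361) = 0.5513.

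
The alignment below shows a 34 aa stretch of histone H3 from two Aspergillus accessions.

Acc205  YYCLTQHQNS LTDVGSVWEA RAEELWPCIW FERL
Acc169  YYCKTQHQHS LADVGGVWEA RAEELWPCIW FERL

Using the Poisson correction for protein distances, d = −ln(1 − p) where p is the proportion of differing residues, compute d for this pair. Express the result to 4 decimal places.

Mismatches occur at site 4 (L↔K), site 9 (N↔H), site 12 (T↔A), site 16 (S↔G).
p = 4/34 = 0.117647.
d = −ln(1 − 0.117647) = −ln(0.882353) = 0.1252.

0.1252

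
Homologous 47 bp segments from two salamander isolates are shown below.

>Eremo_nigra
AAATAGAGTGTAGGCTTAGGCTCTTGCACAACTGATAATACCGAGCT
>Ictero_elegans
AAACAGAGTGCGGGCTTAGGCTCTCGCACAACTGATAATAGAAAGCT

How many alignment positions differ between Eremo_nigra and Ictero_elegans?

Mismatches occur at site 4 (T→C), site 11 (T→C), site 12 (A→G), site 25 (T→C), site 41 (C→G), site 42 (C→A), site 43 (G→A).
That gives 7 mismatches out of 47 aligned sites, so the Hamming distance is 7.

7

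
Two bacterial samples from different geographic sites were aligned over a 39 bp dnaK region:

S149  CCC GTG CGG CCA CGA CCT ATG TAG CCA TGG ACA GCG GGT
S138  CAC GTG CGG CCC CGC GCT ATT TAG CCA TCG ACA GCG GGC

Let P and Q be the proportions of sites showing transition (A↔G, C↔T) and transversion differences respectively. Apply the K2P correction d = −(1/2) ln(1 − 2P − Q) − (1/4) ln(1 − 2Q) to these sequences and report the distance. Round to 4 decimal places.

Differing sites — 2:C/A (Tv); 12:A/C (Tv); 15:A/C (Tv); 16:C/G (Tv); 21:G/T (Tv); 29:G/C (Tv); 39:T/C (Ti).
Of the 7 differences, 1 transition and 6 transversions over 39 sites: P = 1/39 = 0.025641, Q = 6/39 = 0.153846.
d = −0.5·ln(0.794872) − 0.25·ln(0.692308) = −0.5·(-0.229574) − 0.25·(-0.367724) = 0.2067.

0.2067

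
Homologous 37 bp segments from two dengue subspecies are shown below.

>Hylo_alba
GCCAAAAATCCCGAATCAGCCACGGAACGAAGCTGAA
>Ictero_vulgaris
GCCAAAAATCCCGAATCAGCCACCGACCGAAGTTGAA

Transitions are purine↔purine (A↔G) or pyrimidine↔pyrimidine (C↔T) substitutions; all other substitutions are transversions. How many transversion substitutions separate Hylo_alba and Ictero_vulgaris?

2

Mismatches occur at site 24 (G↔C, transversion), site 27 (A↔C, transversion), site 33 (C↔T, transition).
Of the 3 differences, 1 transition and 2 transversions, so the answer is 2.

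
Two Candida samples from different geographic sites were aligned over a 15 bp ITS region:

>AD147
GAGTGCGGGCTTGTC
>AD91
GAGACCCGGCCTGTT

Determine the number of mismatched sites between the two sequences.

5

Differing sites — 4:T/A; 5:G/C; 7:G/C; 11:T/C; 15:C/T.
That gives 5 mismatches out of 15 aligned sites, so the Hamming distance is 5.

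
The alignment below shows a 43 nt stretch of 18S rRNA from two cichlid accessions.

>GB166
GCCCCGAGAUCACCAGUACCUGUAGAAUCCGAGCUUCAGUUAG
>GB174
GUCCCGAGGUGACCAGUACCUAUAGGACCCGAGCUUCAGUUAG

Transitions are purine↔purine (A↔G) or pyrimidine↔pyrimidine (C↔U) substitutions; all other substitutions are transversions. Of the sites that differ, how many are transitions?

5

Differing sites — 2:C/U (Ti); 9:A/G (Ti); 11:C/G (Tv); 22:G/A (Ti); 26:A/G (Ti); 28:U/C (Ti).
Of the 6 differences, 5 transitions and 1 transversion, so the answer is 5.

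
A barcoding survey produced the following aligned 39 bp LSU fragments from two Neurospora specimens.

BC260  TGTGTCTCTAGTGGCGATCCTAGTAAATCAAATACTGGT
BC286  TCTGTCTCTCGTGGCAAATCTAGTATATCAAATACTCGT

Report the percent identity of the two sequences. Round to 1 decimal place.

82.1%

Differing sites — 2:G/C; 10:A/C; 16:G/A; 18:T/A; 19:C/T; 26:A/T; 37:G/C.
32 of the 39 sites match, so the percent identity is 32/39 × 100 = 82.1%.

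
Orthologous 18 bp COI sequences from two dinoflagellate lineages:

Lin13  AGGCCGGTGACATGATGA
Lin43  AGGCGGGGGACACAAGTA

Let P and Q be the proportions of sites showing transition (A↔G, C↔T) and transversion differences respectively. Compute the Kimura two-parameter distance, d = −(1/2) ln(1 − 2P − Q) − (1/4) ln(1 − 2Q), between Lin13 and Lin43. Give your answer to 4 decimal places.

Mismatches occur at site 5 (C→G, transversion), site 8 (T→G, transversion), site 13 (T→C, transition), site 14 (G→A, transition), site 16 (T→G, transversion), site 17 (G→T, transversion).
Of the 6 differences, 2 transitions and 4 transversions over 18 sites: P = 2/18 = 0.111111, Q = 4/18 = 0.222222.
d = −0.5·ln(0.555556) − 0.25·ln(0.555556) = −0.5·(-0.587786) − 0.25·(-0.587786) = 0.4408.

0.4408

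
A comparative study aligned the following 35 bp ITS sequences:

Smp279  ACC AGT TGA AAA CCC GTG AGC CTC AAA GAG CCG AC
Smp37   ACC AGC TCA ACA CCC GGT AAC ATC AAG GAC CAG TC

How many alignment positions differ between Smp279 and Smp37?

11

The sequences differ at positions 6 (T/C), 8 (G/C), 11 (A/C), 17 (T/G), 18 (G/T), 20 (G/A), 22 (C/A), 27 (A/G), 30 (G/C), 32 (C/A), 34 (A/T).
That gives 11 mismatches out of 35 aligned sites, so the Hamming distance is 11.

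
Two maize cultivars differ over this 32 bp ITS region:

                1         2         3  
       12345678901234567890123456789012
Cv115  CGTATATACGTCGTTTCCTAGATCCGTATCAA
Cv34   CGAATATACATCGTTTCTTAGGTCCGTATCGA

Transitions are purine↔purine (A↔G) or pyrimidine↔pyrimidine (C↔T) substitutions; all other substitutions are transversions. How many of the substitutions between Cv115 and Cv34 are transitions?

The sequences differ at positions 3 (T/A, transversion), 10 (G/A, transition), 18 (C/T, transition), 22 (A/G, transition), 31 (A/G, transition).
Of the 5 differences, 4 transitions and 1 transversion, so the answer is 4.

4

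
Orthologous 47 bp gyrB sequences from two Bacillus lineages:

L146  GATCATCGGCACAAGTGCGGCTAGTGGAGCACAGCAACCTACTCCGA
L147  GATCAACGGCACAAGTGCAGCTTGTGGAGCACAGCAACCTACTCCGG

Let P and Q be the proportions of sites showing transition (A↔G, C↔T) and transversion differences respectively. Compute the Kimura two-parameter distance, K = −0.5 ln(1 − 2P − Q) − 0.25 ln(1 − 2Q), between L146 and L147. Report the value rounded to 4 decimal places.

The sequences differ at positions 6 (T/A, transversion), 19 (G/A, transition), 23 (A/T, transversion), 47 (A/G, transition).
Of the 4 differences, 2 transitions and 2 transversions over 47 sites: P = 2/47 = 0.042553, Q = 2/47 = 0.042553.
d = −0.5·ln(0.872341) − 0.25·ln(0.914894) = −0.5·(-0.136575) − 0.25·(-0.088947) = 0.0905.

0.0905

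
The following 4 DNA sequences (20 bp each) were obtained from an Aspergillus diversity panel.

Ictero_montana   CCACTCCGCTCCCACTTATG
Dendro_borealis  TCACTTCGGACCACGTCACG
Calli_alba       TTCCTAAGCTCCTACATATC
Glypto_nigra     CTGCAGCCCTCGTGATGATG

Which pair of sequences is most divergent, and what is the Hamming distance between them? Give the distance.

Pairwise Hamming distances:
  Ictero_montana vs Dendro_borealis: 9
  Ictero_montana vs Calli_alba: 8
  Ictero_montana vs Glypto_nigra: 10
  Dendro_borealis vs Calli_alba: 13
  Dendro_borealis vs Glypto_nigra: 14
  Calli_alba vs Glypto_nigra: 12
The largest is 14, between Dendro_borealis and Glypto_nigra.

14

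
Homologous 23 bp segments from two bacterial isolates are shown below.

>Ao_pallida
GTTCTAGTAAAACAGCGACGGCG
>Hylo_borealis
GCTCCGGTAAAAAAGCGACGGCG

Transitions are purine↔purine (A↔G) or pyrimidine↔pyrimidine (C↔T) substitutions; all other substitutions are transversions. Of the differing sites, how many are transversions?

Differing sites — 2:T/C (Ti); 5:T/C (Ti); 6:A/G (Ti); 13:C/A (Tv).
Of the 4 differences, 3 transitions and 1 transversion, so the answer is 1.

1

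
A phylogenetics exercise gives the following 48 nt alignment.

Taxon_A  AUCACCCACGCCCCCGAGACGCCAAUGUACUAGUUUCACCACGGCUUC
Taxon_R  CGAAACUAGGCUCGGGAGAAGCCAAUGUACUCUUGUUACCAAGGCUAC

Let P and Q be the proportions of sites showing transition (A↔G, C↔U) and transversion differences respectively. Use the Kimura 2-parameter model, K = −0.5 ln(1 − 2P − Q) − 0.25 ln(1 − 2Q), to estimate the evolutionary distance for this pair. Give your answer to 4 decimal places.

The sequences differ at positions 1 (A/C, transversion), 2 (U/G, transversion), 3 (C/A, transversion), 5 (C/A, transversion), 7 (C/U, transition), 9 (C/G, transversion), 12 (C/U, transition), 14 (C/G, transversion), 15 (C/G, transversion), 20 (C/A, transversion), 32 (A/C, transversion), 33 (G/U, transversion), 35 (U/G, transversion), 37 (C/U, transition), 42 (C/A, transversion), 47 (U/A, transversion).
Of the 16 differences, 3 transitions and 13 transversions over 48 sites: P = 3/48 = 0.062500, Q = 13/48 = 0.270833.
d = −0.5·ln(0.604167) − 0.25·ln(0.458334) = −0.5·(-0.503905) − 0.25·(-0.780157) = 0.4470.

0.4470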